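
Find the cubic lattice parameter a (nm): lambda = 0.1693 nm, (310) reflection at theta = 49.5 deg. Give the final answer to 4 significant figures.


d = lambda / (2*sin(theta))
d = 0.1693 / (2*sin(49.5 deg))
d = 0.111322 nm
a = d * sqrt(h^2+k^2+l^2) = 0.111322 * sqrt(10)
a = 0.352 nm


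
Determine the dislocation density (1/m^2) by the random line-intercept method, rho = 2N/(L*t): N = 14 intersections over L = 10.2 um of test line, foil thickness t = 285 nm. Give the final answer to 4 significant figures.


rho = 2N / (L * t)
L = 10.2 um = 1.02e-05 m, t = 285 nm = 2.85e-07 m
rho = 2 * 14 / (1.02e-05 * 2.85e-07)
rho = 9.632e+12 1/m^2


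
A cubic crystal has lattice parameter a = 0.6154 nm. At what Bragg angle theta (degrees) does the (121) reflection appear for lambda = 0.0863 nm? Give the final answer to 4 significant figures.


d = a / sqrt(h^2+k^2+l^2)
d = 0.6154 / sqrt(6) = 0.251236 nm
lambda = 2*d*sin(theta)  =>  sin(theta) = lambda / (2*d)
sin(theta) = 0.0863 / (2 * 0.251236) = 0.171751
theta = 9.89 deg


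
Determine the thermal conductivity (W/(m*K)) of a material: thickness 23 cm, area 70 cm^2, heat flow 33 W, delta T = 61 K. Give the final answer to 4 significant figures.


k = Q*L / (A*dT)
L = 0.23 m, A = 7e-03 m^2
k = 33 * 0.23 / (7e-03 * 61)
k = 17.78 W/(m*K)


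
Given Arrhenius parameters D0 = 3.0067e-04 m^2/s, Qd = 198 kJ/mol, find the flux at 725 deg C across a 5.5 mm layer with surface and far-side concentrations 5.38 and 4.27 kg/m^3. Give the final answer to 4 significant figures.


Step 1: D = D0 * exp(-Qd/(R*T))
T = 725 + 273.15 = 998.15 K
D = 3.0067e-04 * exp(-198e3 / (8.314 * 998.15)) = 1.30644e-14 m^2/s
Step 2: J = D * (C1 - C2) / dx
J = 1.30644e-14 * (5.38 - 4.27) / 5.5e-03
J = 2.637e-12 kg/(m^2*s)


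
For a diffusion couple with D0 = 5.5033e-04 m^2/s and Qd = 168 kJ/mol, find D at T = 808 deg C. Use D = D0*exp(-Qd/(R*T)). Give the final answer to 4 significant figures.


D = D0 * exp(-Qd / (R*T))
T = 1081.15 K
D = 5.5033e-04 * exp(-168e3 / (8.314 * 1081.15))
D = 4.203e-12 m^2/s


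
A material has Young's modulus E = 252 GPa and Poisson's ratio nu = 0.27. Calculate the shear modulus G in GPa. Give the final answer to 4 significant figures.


G = E / (2*(1+nu))
G = 252 / (2*(1+0.27))
G = 99.21 GPa


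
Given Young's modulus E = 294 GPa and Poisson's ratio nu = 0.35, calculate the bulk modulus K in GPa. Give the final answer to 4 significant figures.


K = E / (3*(1-2*nu))
K = 294 / (3*(1-2*0.35))
K = 326.7 GPa


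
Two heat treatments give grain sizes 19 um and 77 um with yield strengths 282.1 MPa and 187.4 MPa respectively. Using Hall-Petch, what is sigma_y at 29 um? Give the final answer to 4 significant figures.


sigma_y = sigma0 + k / sqrt(d)
1/sqrt(d1) = 1/sqrt(1.9e-05) = 229.416;  1/sqrt(d2) = 113.961
k = (sigma1 - sigma2) / (1/sqrt(d1) - 1/sqrt(d2)) = (282.1 - 187.4) / (229.416 - 113.961) = 0.820232 MPa*m^0.5
sigma0 = sigma1 - k/sqrt(d1) = 282.1 - 0.820232*229.416 = 93.9259 MPa
sigma_y(d3) = 93.9259 + 0.820232 / sqrt(2.9e-05) = 246.2 MPa


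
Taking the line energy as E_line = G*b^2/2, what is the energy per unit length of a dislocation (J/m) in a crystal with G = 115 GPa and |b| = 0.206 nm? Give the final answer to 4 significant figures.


E = G*b^2/2
b = 0.206 nm = 2.06e-10 m
G = 115 GPa = 1.15e+11 Pa
E = 0.5 * 1.15e+11 * (2.06e-10)^2
E = 2.44e-09 J/m


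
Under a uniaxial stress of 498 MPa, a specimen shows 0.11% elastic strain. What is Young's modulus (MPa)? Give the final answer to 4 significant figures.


E = sigma / epsilon
epsilon = 0.11% = 1.1e-03
E = 498 / 1.1e-03
E = 452700 MPa


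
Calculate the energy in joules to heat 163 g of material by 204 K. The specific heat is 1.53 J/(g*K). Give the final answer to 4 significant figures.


Q = m * cp * dT
Q = 163 * 1.53 * 204
Q = 50880 J


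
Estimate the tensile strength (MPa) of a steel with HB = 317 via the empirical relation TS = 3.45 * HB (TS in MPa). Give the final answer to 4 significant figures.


TS (MPa) = 3.45 * HB
TS = 3.45 * 317
TS = 1094 MPa


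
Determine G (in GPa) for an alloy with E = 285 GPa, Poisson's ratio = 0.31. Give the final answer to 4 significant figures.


G = E / (2*(1+nu))
G = 285 / (2*(1+0.31))
G = 108.8 GPa


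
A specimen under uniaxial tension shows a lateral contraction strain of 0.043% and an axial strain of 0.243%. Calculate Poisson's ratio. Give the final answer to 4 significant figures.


nu = -epsilon_lat / epsilon_axial
Lateral strain is contraction (negative), so using magnitudes:
nu = 0.043 / 0.243
nu = 0.177


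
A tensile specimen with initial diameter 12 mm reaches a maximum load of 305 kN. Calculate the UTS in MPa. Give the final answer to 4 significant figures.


A0 = pi*(d/2)^2 = pi*(12/2)^2 = 113.097 mm^2
UTS = F_max / A0 = 305*1000 / 113.097
UTS = 2697 MPa


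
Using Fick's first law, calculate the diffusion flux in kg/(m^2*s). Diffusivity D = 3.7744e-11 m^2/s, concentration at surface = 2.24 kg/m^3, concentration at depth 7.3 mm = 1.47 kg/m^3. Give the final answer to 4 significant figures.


J = -D * (dC/dx) = D * (C1 - C2) / dx
J = 3.7744e-11 * (2.24 - 1.47) / 7.3e-03
J = 3.981e-09 kg/(m^2*s)


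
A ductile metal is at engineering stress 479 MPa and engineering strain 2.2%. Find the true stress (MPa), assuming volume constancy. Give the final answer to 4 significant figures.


sigma_true = sigma_eng * (1 + epsilon_eng)
sigma_true = 479 * (1 + 0.022)
sigma_true = 489.5 MPa


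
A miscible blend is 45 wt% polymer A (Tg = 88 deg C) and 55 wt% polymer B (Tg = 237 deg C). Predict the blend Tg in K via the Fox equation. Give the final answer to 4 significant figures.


1/Tg = w1/Tg1 + w2/Tg2 (in Kelvin)
Tg1 = 361.15 K, Tg2 = 510.15 K
1/Tg = 0.45/361.15 + 0.55/510.15
Tg = 430.3 K


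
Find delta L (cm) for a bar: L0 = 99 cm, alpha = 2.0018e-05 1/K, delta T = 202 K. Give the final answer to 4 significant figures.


dL = L0 * alpha * dT
dL = 99 * 2.0018e-05 * 202
dL = 0.4003 cm


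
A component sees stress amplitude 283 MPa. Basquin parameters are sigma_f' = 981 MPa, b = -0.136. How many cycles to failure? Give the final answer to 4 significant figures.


sigma_a = sigma_f' * (2*Nf)^b
2*Nf = (sigma_a / sigma_f')^(1/b)
2*Nf = (283 / 981)^(1/-0.136)
2*Nf = 9326.63
Nf = 4663 cycles


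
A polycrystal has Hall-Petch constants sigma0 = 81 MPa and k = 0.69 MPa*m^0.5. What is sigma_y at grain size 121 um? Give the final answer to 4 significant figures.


sigma_y = sigma0 + k / sqrt(d)
d = 121 um = 1.21e-04 m
sigma_y = 81 + 0.69 / sqrt(1.21e-04)
sigma_y = 143.7 MPa


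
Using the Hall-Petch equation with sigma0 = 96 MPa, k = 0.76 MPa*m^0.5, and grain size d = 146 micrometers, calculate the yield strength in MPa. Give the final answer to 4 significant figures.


sigma_y = sigma0 + k / sqrt(d)
d = 146 um = 1.46e-04 m
sigma_y = 96 + 0.76 / sqrt(1.46e-04)
sigma_y = 158.9 MPa


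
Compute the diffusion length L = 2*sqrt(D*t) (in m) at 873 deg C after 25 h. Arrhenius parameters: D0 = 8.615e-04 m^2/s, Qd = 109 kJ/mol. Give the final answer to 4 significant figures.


Step 1: D = D0 * exp(-Qd/(R*T))
T = 1146.15 K
D = 8.615e-04 * exp(-109e3 / (8.314 * 1146.15)) = 9.27919e-09 m^2/s
Step 2: L = 2*sqrt(D*t)
t = 25 h = 90000 s
L = 2*sqrt(9.27919e-09 * 90000) = 0.0578 m


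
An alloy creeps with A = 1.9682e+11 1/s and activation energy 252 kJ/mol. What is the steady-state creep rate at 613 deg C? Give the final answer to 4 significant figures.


rate = A * exp(-Q / (R*T))
T = 613 + 273.15 = 886.15 K
rate = 1.9682e+11 * exp(-252e3 / (8.314 * 886.15))
rate = 2.749e-04 1/s


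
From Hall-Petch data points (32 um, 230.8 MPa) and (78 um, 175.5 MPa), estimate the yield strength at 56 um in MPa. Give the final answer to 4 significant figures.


sigma_y = sigma0 + k / sqrt(d)
1/sqrt(d1) = 1/sqrt(3.2e-05) = 176.777;  1/sqrt(d2) = 113.228
k = (sigma1 - sigma2) / (1/sqrt(d1) - 1/sqrt(d2)) = (230.8 - 175.5) / (176.777 - 113.228) = 0.870195 MPa*m^0.5
sigma0 = sigma1 - k/sqrt(d1) = 230.8 - 0.870195*176.777 = 76.9698 MPa
sigma_y(d3) = 76.9698 + 0.870195 / sqrt(5.6e-05) = 193.3 MPa


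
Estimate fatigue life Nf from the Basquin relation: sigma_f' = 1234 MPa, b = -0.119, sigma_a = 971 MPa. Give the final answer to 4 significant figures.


sigma_a = sigma_f' * (2*Nf)^b
2*Nf = (sigma_a / sigma_f')^(1/b)
2*Nf = (971 / 1234)^(1/-0.119)
2*Nf = 7.49473
Nf = 3.747 cycles


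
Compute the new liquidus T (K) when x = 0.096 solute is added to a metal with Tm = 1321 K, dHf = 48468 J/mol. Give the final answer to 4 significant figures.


dT = R*Tm^2*x / dHf
dT = 8.314 * 1321^2 * 0.096 / 48468
dT = 28.7364 K
T_new = 1321 - 28.7364 = 1292 K


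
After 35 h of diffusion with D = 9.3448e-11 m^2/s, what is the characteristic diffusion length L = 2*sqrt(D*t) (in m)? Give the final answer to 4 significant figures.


t = 35 hr = 126000 s
Diffusion length = 2*sqrt(D*t)
= 2*sqrt(9.3448e-11 * 126000)
= 6.863e-03 m


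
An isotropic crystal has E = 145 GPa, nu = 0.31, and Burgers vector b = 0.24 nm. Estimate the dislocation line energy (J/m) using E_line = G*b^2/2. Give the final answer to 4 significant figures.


Step 1: G = E / (2*(1+nu))
G = 145 / (2*(1+0.31)) = 55.3435 GPa = 5.53435e+10 Pa
Step 2: E_line = G*b^2/2
b = 0.24 nm = 2.4e-10 m
E_line = 0.5 * 5.53435e+10 * (2.4e-10)^2 = 1.594e-09 J/m


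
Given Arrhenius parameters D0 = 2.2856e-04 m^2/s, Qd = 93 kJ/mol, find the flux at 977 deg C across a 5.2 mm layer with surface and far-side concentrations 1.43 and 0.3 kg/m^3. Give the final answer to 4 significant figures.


Step 1: D = D0 * exp(-Qd/(R*T))
T = 977 + 273.15 = 1250.15 K
D = 2.2856e-04 * exp(-93e3 / (8.314 * 1250.15)) = 2.97214e-08 m^2/s
Step 2: J = D * (C1 - C2) / dx
J = 2.97214e-08 * (1.43 - 0.3) / 5.2e-03
J = 6.459e-06 kg/(m^2*s)


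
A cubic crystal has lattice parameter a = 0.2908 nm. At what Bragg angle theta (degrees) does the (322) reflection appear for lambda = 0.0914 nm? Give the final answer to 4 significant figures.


d = a / sqrt(h^2+k^2+l^2)
d = 0.2908 / sqrt(17) = 0.0705294 nm
lambda = 2*d*sin(theta)  =>  sin(theta) = lambda / (2*d)
sin(theta) = 0.0914 / (2 * 0.0705294) = 0.647957
theta = 40.39 deg


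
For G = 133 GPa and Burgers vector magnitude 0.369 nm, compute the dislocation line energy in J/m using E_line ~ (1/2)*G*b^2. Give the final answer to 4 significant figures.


E = G*b^2/2
b = 0.369 nm = 3.69e-10 m
G = 133 GPa = 1.33e+11 Pa
E = 0.5 * 1.33e+11 * (3.69e-10)^2
E = 9.055e-09 J/m


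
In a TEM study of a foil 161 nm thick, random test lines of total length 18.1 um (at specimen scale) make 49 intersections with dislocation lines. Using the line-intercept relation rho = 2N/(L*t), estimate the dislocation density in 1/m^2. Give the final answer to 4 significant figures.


rho = 2N / (L * t)
L = 18.1 um = 1.81e-05 m, t = 161 nm = 1.61e-07 m
rho = 2 * 49 / (1.81e-05 * 1.61e-07)
rho = 3.363e+13 1/m^2


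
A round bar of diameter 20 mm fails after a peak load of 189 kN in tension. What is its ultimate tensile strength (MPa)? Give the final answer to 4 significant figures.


A0 = pi*(d/2)^2 = pi*(20/2)^2 = 314.159 mm^2
UTS = F_max / A0 = 189*1000 / 314.159
UTS = 601.6 MPa


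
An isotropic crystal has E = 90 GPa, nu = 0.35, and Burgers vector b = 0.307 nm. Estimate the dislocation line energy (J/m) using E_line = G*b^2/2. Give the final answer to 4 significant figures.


Step 1: G = E / (2*(1+nu))
G = 90 / (2*(1+0.35)) = 33.3333 GPa = 3.33333e+10 Pa
Step 2: E_line = G*b^2/2
b = 0.307 nm = 3.07e-10 m
E_line = 0.5 * 3.33333e+10 * (3.07e-10)^2 = 1.571e-09 J/m


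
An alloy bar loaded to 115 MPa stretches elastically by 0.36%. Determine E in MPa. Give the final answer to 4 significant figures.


E = sigma / epsilon
epsilon = 0.36% = 3.6e-03
E = 115 / 3.6e-03
E = 31940 MPa


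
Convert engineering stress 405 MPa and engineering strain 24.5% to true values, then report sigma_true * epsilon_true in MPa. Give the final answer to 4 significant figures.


sigma_true = sigma_eng * (1 + epsilon_eng)
sigma_true = 405 * (1 + 0.245) = 504.225 MPa
epsilon_true = ln(1 + epsilon_eng)
epsilon_true = ln(1 + 0.245) = 0.219136
sigma_true * epsilon_true = 504.225 * 0.219136 = 110.5 MPa


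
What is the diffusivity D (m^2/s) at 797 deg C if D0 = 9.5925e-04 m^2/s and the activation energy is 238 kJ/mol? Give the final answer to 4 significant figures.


D = D0 * exp(-Qd / (R*T))
T = 1070.15 K
D = 9.5925e-04 * exp(-238e3 / (8.314 * 1070.15))
D = 2.315e-15 m^2/s


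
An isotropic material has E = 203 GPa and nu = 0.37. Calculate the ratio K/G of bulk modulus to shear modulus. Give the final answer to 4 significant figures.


G = E / (2*(1+nu))
G = 203 / (2*(1+0.37)) = 74.0876 GPa
K = E / (3*(1-2*nu))
K = 203 / (3*(1-2*0.37)) = 260.256 GPa
K/G = 260.256 / 74.0876 = 3.513


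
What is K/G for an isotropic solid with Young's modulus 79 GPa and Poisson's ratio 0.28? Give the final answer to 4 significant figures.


G = E / (2*(1+nu))
G = 79 / (2*(1+0.28)) = 30.8594 GPa
K = E / (3*(1-2*nu))
K = 79 / (3*(1-2*0.28)) = 59.8485 GPa
K/G = 59.8485 / 30.8594 = 1.939


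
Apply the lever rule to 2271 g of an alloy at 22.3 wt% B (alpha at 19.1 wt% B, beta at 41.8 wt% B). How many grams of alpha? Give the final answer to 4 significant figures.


f_alpha = (C_beta - C0) / (C_beta - C_alpha)
f_alpha = (41.8 - 22.3) / (41.8 - 19.1) = 0.859031
m_alpha = f_alpha * m_total = 0.859031 * 2271 = 1951 g


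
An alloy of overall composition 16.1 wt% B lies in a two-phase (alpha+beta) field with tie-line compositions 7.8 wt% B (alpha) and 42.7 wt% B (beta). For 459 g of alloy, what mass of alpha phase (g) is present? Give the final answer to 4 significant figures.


f_alpha = (C_beta - C0) / (C_beta - C_alpha)
f_alpha = (42.7 - 16.1) / (42.7 - 7.8) = 0.762178
m_alpha = f_alpha * m_total = 0.762178 * 459 = 349.8 g


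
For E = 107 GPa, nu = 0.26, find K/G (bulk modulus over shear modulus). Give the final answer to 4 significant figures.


G = E / (2*(1+nu))
G = 107 / (2*(1+0.26)) = 42.4603 GPa
K = E / (3*(1-2*nu))
K = 107 / (3*(1-2*0.26)) = 74.3056 GPa
K/G = 74.3056 / 42.4603 = 1.75


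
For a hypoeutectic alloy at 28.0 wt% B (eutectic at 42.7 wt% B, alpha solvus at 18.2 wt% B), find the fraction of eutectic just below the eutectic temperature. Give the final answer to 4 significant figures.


f_primary = (C_e - C0) / (C_e - C_alpha_max)
f_primary = (42.7 - 28.0) / (42.7 - 18.2)
f_primary = 0.6
f_eutectic = 1 - 0.6 = 0.4


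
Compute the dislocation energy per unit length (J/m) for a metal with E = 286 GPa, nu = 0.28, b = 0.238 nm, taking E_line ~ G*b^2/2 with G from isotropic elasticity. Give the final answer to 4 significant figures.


Step 1: G = E / (2*(1+nu))
G = 286 / (2*(1+0.28)) = 111.719 GPa = 1.11719e+11 Pa
Step 2: E_line = G*b^2/2
b = 0.238 nm = 2.38e-10 m
E_line = 0.5 * 1.11719e+11 * (2.38e-10)^2 = 3.164e-09 J/m


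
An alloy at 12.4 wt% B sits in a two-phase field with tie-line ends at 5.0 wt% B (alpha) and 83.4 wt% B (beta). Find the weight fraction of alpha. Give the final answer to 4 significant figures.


f_alpha = (C_beta - C0) / (C_beta - C_alpha)
f_alpha = (83.4 - 12.4) / (83.4 - 5.0)
f_alpha = 0.9056


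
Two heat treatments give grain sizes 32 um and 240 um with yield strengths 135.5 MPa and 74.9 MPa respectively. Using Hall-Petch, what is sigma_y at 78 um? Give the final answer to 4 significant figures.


sigma_y = sigma0 + k / sqrt(d)
1/sqrt(d1) = 1/sqrt(3.2e-05) = 176.777;  1/sqrt(d2) = 64.5497
k = (sigma1 - sigma2) / (1/sqrt(d1) - 1/sqrt(d2)) = (135.5 - 74.9) / (176.777 - 64.5497) = 0.539977 MPa*m^0.5
sigma0 = sigma1 - k/sqrt(d1) = 135.5 - 0.539977*176.777 = 40.0446 MPa
sigma_y(d3) = 40.0446 + 0.539977 / sqrt(7.8e-05) = 101.2 MPa


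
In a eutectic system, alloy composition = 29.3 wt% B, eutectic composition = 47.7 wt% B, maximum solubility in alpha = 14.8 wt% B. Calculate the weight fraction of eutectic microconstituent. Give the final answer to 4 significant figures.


f_primary = (C_e - C0) / (C_e - C_alpha_max)
f_primary = (47.7 - 29.3) / (47.7 - 14.8)
f_primary = 0.559271
f_eutectic = 1 - 0.559271 = 0.4407


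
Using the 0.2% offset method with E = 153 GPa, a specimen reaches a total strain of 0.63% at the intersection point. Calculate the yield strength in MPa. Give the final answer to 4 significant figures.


Offset strain = 0.002
Elastic strain at yield = total_strain - offset = 6.3e-03 - 0.002 = 4.3e-03
sigma_y = E * elastic_strain = 153000 * 4.3e-03
sigma_y = 657.9 MPa


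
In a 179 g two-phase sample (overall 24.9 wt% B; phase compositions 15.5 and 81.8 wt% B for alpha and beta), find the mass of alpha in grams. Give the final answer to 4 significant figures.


f_alpha = (C_beta - C0) / (C_beta - C_alpha)
f_alpha = (81.8 - 24.9) / (81.8 - 15.5) = 0.85822
m_alpha = f_alpha * m_total = 0.85822 * 179 = 153.6 g


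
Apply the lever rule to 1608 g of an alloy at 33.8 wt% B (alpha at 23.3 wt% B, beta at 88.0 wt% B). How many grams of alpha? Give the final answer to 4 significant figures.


f_alpha = (C_beta - C0) / (C_beta - C_alpha)
f_alpha = (88.0 - 33.8) / (88.0 - 23.3) = 0.837713
m_alpha = f_alpha * m_total = 0.837713 * 1608 = 1347 g


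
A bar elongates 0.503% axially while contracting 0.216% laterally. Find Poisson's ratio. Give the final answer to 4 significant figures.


nu = -epsilon_lat / epsilon_axial
Lateral strain is contraction (negative), so using magnitudes:
nu = 0.216 / 0.503
nu = 0.4294


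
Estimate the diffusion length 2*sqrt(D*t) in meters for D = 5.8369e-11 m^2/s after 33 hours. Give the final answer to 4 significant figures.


t = 33 hr = 118800 s
Diffusion length = 2*sqrt(D*t)
= 2*sqrt(5.8369e-11 * 118800)
= 5.267e-03 m


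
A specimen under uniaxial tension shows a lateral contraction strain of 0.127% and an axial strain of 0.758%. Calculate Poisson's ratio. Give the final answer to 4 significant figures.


nu = -epsilon_lat / epsilon_axial
Lateral strain is contraction (negative), so using magnitudes:
nu = 0.127 / 0.758
nu = 0.1675


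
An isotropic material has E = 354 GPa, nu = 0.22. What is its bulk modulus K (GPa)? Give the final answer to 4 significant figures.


K = E / (3*(1-2*nu))
K = 354 / (3*(1-2*0.22))
K = 210.7 GPa


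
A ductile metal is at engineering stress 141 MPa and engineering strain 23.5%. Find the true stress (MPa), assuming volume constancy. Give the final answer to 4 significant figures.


sigma_true = sigma_eng * (1 + epsilon_eng)
sigma_true = 141 * (1 + 0.235)
sigma_true = 174.1 MPa


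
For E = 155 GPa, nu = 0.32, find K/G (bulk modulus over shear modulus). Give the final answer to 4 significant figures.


G = E / (2*(1+nu))
G = 155 / (2*(1+0.32)) = 58.7121 GPa
K = E / (3*(1-2*nu))
K = 155 / (3*(1-2*0.32)) = 143.519 GPa
K/G = 143.519 / 58.7121 = 2.444


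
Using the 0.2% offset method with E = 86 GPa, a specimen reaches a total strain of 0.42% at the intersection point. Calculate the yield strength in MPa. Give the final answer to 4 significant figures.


Offset strain = 0.002
Elastic strain at yield = total_strain - offset = 4.2e-03 - 0.002 = 2.2e-03
sigma_y = E * elastic_strain = 86000 * 2.2e-03
sigma_y = 189.2 MPa


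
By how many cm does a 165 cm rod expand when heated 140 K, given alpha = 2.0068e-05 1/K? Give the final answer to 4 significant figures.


dL = L0 * alpha * dT
dL = 165 * 2.0068e-05 * 140
dL = 0.4636 cm


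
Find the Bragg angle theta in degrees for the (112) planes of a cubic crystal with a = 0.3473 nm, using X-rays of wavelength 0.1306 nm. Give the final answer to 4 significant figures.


d = a / sqrt(h^2+k^2+l^2)
d = 0.3473 / sqrt(6) = 0.141785 nm
lambda = 2*d*sin(theta)  =>  sin(theta) = lambda / (2*d)
sin(theta) = 0.1306 / (2 * 0.141785) = 0.460558
theta = 27.42 deg


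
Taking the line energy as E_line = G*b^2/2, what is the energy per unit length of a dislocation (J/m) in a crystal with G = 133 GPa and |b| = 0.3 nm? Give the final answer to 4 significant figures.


E = G*b^2/2
b = 0.3 nm = 3e-10 m
G = 133 GPa = 1.33e+11 Pa
E = 0.5 * 1.33e+11 * (3e-10)^2
E = 5.985e-09 J/m


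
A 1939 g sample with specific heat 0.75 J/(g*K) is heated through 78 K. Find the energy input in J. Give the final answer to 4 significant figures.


Q = m * cp * dT
Q = 1939 * 0.75 * 78
Q = 113400 J


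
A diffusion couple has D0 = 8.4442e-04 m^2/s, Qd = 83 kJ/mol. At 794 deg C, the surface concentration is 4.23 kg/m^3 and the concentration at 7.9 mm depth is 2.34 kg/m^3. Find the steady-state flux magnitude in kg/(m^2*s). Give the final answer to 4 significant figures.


Step 1: D = D0 * exp(-Qd/(R*T))
T = 794 + 273.15 = 1067.15 K
D = 8.4442e-04 * exp(-83e3 / (8.314 * 1067.15)) = 7.30709e-08 m^2/s
Step 2: J = D * (C1 - C2) / dx
J = 7.30709e-08 * (4.23 - 2.34) / 7.9e-03
J = 1.748e-05 kg/(m^2*s)


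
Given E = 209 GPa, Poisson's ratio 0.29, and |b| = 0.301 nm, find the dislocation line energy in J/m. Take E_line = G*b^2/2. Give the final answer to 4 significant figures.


Step 1: G = E / (2*(1+nu))
G = 209 / (2*(1+0.29)) = 81.0078 GPa = 8.10078e+10 Pa
Step 2: E_line = G*b^2/2
b = 0.301 nm = 3.01e-10 m
E_line = 0.5 * 8.10078e+10 * (3.01e-10)^2 = 3.67e-09 J/m


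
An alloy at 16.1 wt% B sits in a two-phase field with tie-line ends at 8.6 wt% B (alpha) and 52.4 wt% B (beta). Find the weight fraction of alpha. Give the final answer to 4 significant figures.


f_alpha = (C_beta - C0) / (C_beta - C_alpha)
f_alpha = (52.4 - 16.1) / (52.4 - 8.6)
f_alpha = 0.8288


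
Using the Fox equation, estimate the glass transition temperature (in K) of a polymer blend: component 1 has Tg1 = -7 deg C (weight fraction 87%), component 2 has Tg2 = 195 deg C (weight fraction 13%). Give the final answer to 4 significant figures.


1/Tg = w1/Tg1 + w2/Tg2 (in Kelvin)
Tg1 = 266.15 K, Tg2 = 468.15 K
1/Tg = 0.87/266.15 + 0.13/468.15
Tg = 282 K


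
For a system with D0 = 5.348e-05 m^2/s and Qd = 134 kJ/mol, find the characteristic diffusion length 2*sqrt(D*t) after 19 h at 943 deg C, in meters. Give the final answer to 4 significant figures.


Step 1: D = D0 * exp(-Qd/(R*T))
T = 1216.15 K
D = 5.348e-05 * exp(-134e3 / (8.314 * 1216.15)) = 9.38801e-11 m^2/s
Step 2: L = 2*sqrt(D*t)
t = 19 h = 68400 s
L = 2*sqrt(9.38801e-11 * 68400) = 5.068e-03 m


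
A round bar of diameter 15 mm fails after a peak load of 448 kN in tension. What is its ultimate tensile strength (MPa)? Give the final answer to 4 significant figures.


A0 = pi*(d/2)^2 = pi*(15/2)^2 = 176.715 mm^2
UTS = F_max / A0 = 448*1000 / 176.715
UTS = 2535 MPa


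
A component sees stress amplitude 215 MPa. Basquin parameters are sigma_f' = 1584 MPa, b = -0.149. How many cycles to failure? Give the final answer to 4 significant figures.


sigma_a = sigma_f' * (2*Nf)^b
2*Nf = (sigma_a / sigma_f')^(1/b)
2*Nf = (215 / 1584)^(1/-0.149)
2*Nf = 662091
Nf = 331000 cycles


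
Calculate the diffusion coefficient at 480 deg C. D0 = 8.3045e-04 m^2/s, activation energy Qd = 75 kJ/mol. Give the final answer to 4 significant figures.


D = D0 * exp(-Qd / (R*T))
T = 753.15 K
D = 8.3045e-04 * exp(-75e3 / (8.314 * 753.15))
D = 5.218e-09 m^2/s


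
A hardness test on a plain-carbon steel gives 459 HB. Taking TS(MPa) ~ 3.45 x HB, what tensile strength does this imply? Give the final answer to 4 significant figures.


TS (MPa) = 3.45 * HB
TS = 3.45 * 459
TS = 1584 MPa


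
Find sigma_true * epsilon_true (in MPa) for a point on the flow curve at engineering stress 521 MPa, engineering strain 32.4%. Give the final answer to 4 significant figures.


sigma_true = sigma_eng * (1 + epsilon_eng)
sigma_true = 521 * (1 + 0.324) = 689.804 MPa
epsilon_true = ln(1 + epsilon_eng)
epsilon_true = ln(1 + 0.324) = 0.280657
sigma_true * epsilon_true = 689.804 * 0.280657 = 193.6 MPa


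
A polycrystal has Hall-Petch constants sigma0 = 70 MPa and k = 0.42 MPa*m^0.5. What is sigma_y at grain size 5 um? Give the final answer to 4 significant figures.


sigma_y = sigma0 + k / sqrt(d)
d = 5 um = 5e-06 m
sigma_y = 70 + 0.42 / sqrt(5e-06)
sigma_y = 257.8 MPa


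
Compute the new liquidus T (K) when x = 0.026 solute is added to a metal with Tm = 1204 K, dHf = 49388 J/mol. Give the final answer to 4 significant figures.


dT = R*Tm^2*x / dHf
dT = 8.314 * 1204^2 * 0.026 / 49388
dT = 6.34476 K
T_new = 1204 - 6.34476 = 1198 K


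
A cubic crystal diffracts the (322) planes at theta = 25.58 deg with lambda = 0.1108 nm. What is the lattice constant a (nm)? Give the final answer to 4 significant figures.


d = lambda / (2*sin(theta))
d = 0.1108 / (2*sin(25.58 deg))
d = 0.128309 nm
a = d * sqrt(h^2+k^2+l^2) = 0.128309 * sqrt(17)
a = 0.529 nm


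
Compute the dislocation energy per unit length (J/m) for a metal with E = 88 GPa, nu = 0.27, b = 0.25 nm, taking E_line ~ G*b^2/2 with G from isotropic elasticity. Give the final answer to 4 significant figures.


Step 1: G = E / (2*(1+nu))
G = 88 / (2*(1+0.27)) = 34.6457 GPa = 3.46457e+10 Pa
Step 2: E_line = G*b^2/2
b = 0.25 nm = 2.5e-10 m
E_line = 0.5 * 3.46457e+10 * (2.5e-10)^2 = 1.083e-09 J/m


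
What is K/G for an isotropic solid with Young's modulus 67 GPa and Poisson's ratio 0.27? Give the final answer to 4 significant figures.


G = E / (2*(1+nu))
G = 67 / (2*(1+0.27)) = 26.378 GPa
K = E / (3*(1-2*nu))
K = 67 / (3*(1-2*0.27)) = 48.5507 GPa
K/G = 48.5507 / 26.378 = 1.841


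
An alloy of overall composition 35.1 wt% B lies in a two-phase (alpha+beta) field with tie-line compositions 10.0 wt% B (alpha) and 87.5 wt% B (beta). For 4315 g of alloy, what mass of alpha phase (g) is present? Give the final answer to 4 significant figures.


f_alpha = (C_beta - C0) / (C_beta - C_alpha)
f_alpha = (87.5 - 35.1) / (87.5 - 10.0) = 0.676129
m_alpha = f_alpha * m_total = 0.676129 * 4315 = 2917 g


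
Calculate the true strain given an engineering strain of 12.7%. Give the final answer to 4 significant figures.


epsilon_true = ln(1 + epsilon_eng)
epsilon_true = ln(1 + 0.127)
epsilon_true = 0.1196


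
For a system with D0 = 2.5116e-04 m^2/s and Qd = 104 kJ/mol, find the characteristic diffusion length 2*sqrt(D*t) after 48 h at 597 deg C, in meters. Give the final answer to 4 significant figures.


Step 1: D = D0 * exp(-Qd/(R*T))
T = 870.15 K
D = 2.5116e-04 * exp(-104e3 / (8.314 * 870.15)) = 1.43437e-10 m^2/s
Step 2: L = 2*sqrt(D*t)
t = 48 h = 172800 s
L = 2*sqrt(1.43437e-10 * 172800) = 9.957e-03 m


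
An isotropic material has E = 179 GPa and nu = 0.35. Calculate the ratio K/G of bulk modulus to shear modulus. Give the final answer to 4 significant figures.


G = E / (2*(1+nu))
G = 179 / (2*(1+0.35)) = 66.2963 GPa
K = E / (3*(1-2*nu))
K = 179 / (3*(1-2*0.35)) = 198.889 GPa
K/G = 198.889 / 66.2963 = 3


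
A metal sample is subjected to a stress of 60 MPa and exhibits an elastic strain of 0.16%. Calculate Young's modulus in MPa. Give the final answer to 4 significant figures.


E = sigma / epsilon
epsilon = 0.16% = 1.6e-03
E = 60 / 1.6e-03
E = 37500 MPa


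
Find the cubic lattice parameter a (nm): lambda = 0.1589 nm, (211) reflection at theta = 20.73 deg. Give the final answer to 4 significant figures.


d = lambda / (2*sin(theta))
d = 0.1589 / (2*sin(20.73 deg))
d = 0.224457 nm
a = d * sqrt(h^2+k^2+l^2) = 0.224457 * sqrt(6)
a = 0.5498 nm


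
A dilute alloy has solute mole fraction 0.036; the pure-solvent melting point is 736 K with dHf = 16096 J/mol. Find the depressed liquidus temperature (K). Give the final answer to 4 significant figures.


dT = R*Tm^2*x / dHf
dT = 8.314 * 736^2 * 0.036 / 16096
dT = 10.0728 K
T_new = 736 - 10.0728 = 725.9 K


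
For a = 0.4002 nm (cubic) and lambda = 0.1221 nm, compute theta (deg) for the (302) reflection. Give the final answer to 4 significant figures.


d = a / sqrt(h^2+k^2+l^2)
d = 0.4002 / sqrt(13) = 0.110996 nm
lambda = 2*d*sin(theta)  =>  sin(theta) = lambda / (2*d)
sin(theta) = 0.1221 / (2 * 0.110996) = 0.550022
theta = 33.37 deg


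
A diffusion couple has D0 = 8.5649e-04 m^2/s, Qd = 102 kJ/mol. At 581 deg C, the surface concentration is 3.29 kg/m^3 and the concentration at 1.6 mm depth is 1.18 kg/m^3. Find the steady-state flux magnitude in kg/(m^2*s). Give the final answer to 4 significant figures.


Step 1: D = D0 * exp(-Qd/(R*T))
T = 581 + 273.15 = 854.15 K
D = 8.5649e-04 * exp(-102e3 / (8.314 * 854.15)) = 4.95216e-10 m^2/s
Step 2: J = D * (C1 - C2) / dx
J = 4.95216e-10 * (3.29 - 1.18) / 1.6e-03
J = 6.531e-07 kg/(m^2*s)


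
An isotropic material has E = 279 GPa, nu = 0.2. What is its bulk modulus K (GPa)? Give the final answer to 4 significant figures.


K = E / (3*(1-2*nu))
K = 279 / (3*(1-2*0.2))
K = 155 GPa


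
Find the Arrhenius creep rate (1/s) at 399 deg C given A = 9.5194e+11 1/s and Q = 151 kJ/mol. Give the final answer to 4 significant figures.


rate = A * exp(-Q / (R*T))
T = 399 + 273.15 = 672.15 K
rate = 9.5194e+11 * exp(-151e3 / (8.314 * 672.15))
rate = 1.752 1/s


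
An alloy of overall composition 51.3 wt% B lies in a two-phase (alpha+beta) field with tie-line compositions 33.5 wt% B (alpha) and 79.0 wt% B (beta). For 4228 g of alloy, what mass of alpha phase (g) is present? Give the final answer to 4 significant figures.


f_alpha = (C_beta - C0) / (C_beta - C_alpha)
f_alpha = (79.0 - 51.3) / (79.0 - 33.5) = 0.608791
m_alpha = f_alpha * m_total = 0.608791 * 4228 = 2574 g


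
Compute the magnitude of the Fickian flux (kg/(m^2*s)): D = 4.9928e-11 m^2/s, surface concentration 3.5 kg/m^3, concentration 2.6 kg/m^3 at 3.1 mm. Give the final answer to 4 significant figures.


J = -D * (dC/dx) = D * (C1 - C2) / dx
J = 4.9928e-11 * (3.5 - 2.6) / 3.1e-03
J = 1.45e-08 kg/(m^2*s)


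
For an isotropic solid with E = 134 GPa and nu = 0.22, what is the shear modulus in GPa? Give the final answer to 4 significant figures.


G = E / (2*(1+nu))
G = 134 / (2*(1+0.22))
G = 54.92 GPa


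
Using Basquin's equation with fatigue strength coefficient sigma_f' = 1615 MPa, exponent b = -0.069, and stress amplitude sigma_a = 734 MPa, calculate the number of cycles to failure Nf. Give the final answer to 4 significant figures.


sigma_a = sigma_f' * (2*Nf)^b
2*Nf = (sigma_a / sigma_f')^(1/b)
2*Nf = (734 / 1615)^(1/-0.069)
2*Nf = 91923.6
Nf = 45960 cycles


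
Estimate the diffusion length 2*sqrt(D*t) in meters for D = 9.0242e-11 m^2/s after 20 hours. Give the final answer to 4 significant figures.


t = 20 hr = 72000 s
Diffusion length = 2*sqrt(D*t)
= 2*sqrt(9.0242e-11 * 72000)
= 5.098e-03 m


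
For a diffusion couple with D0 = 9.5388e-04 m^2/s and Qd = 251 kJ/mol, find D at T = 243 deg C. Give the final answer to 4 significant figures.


D = D0 * exp(-Qd / (R*T))
T = 516.15 K
D = 9.5388e-04 * exp(-251e3 / (8.314 * 516.15))
D = 3.778e-29 m^2/s


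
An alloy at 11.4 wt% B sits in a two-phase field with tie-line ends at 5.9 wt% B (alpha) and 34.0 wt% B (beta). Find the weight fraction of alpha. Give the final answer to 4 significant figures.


f_alpha = (C_beta - C0) / (C_beta - C_alpha)
f_alpha = (34.0 - 11.4) / (34.0 - 5.9)
f_alpha = 0.8043


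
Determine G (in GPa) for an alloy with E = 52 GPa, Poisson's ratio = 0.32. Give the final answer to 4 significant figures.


G = E / (2*(1+nu))
G = 52 / (2*(1+0.32))
G = 19.7 GPa


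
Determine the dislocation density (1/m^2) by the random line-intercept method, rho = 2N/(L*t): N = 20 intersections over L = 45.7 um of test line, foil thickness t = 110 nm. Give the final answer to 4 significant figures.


rho = 2N / (L * t)
L = 45.7 um = 4.57e-05 m, t = 110 nm = 1.1e-07 m
rho = 2 * 20 / (4.57e-05 * 1.1e-07)
rho = 7.957e+12 1/m^2


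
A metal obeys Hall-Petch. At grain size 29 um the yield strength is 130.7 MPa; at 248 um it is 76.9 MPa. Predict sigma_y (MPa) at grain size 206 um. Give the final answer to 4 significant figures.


sigma_y = sigma0 + k / sqrt(d)
1/sqrt(d1) = 1/sqrt(2.9e-05) = 185.695;  1/sqrt(d2) = 63.5001
k = (sigma1 - sigma2) / (1/sqrt(d1) - 1/sqrt(d2)) = (130.7 - 76.9) / (185.695 - 63.5001) = 0.440279 MPa*m^0.5
sigma0 = sigma1 - k/sqrt(d1) = 130.7 - 0.440279*185.695 = 48.9423 MPa
sigma_y(d3) = 48.9423 + 0.440279 / sqrt(2.06e-04) = 79.62 MPa


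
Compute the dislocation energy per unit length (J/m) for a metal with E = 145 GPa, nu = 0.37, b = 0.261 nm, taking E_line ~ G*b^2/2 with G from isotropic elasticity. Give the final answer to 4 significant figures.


Step 1: G = E / (2*(1+nu))
G = 145 / (2*(1+0.37)) = 52.9197 GPa = 5.29197e+10 Pa
Step 2: E_line = G*b^2/2
b = 0.261 nm = 2.61e-10 m
E_line = 0.5 * 5.29197e+10 * (2.61e-10)^2 = 1.802e-09 J/m


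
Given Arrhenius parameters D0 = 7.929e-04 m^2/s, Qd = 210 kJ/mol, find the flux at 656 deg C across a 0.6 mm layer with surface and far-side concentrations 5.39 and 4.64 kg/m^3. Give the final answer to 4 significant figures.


Step 1: D = D0 * exp(-Qd/(R*T))
T = 656 + 273.15 = 929.15 K
D = 7.929e-04 * exp(-210e3 / (8.314 * 929.15)) = 1.23903e-15 m^2/s
Step 2: J = D * (C1 - C2) / dx
J = 1.23903e-15 * (5.39 - 4.64) / 6e-04
J = 1.549e-12 kg/(m^2*s)


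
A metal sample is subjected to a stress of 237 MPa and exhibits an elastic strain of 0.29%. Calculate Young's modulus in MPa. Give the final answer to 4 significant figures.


E = sigma / epsilon
epsilon = 0.29% = 2.9e-03
E = 237 / 2.9e-03
E = 81720 MPa


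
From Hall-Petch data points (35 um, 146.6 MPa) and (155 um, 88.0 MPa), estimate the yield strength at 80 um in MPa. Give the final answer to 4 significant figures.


sigma_y = sigma0 + k / sqrt(d)
1/sqrt(d1) = 1/sqrt(3.5e-05) = 169.031;  1/sqrt(d2) = 80.3219
k = (sigma1 - sigma2) / (1/sqrt(d1) - 1/sqrt(d2)) = (146.6 - 88.0) / (169.031 - 80.3219) = 0.660587 MPa*m^0.5
sigma0 = sigma1 - k/sqrt(d1) = 146.6 - 0.660587*169.031 = 34.9403 MPa
sigma_y(d3) = 34.9403 + 0.660587 / sqrt(8e-05) = 108.8 MPa


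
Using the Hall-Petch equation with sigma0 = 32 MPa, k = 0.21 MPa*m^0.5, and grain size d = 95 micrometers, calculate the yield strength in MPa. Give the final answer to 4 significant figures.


sigma_y = sigma0 + k / sqrt(d)
d = 95 um = 9.5e-05 m
sigma_y = 32 + 0.21 / sqrt(9.5e-05)
sigma_y = 53.55 MPa


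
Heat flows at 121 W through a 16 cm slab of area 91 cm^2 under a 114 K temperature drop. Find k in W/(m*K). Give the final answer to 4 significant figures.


k = Q*L / (A*dT)
L = 0.16 m, A = 9.1e-03 m^2
k = 121 * 0.16 / (9.1e-03 * 114)
k = 18.66 W/(m*K)


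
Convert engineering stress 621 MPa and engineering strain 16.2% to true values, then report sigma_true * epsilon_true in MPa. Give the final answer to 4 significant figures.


sigma_true = sigma_eng * (1 + epsilon_eng)
sigma_true = 621 * (1 + 0.162) = 721.602 MPa
epsilon_true = ln(1 + epsilon_eng)
epsilon_true = ln(1 + 0.162) = 0.150143
sigma_true * epsilon_true = 721.602 * 0.150143 = 108.3 MPa


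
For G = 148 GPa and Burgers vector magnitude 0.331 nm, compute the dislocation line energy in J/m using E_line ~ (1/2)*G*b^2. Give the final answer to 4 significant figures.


E = G*b^2/2
b = 0.331 nm = 3.31e-10 m
G = 148 GPa = 1.48e+11 Pa
E = 0.5 * 1.48e+11 * (3.31e-10)^2
E = 8.108e-09 J/m


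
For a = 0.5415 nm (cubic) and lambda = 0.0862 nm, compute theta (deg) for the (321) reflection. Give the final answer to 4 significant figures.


d = a / sqrt(h^2+k^2+l^2)
d = 0.5415 / sqrt(14) = 0.144722 nm
lambda = 2*d*sin(theta)  =>  sin(theta) = lambda / (2*d)
sin(theta) = 0.0862 / (2 * 0.144722) = 0.297812
theta = 17.33 deg


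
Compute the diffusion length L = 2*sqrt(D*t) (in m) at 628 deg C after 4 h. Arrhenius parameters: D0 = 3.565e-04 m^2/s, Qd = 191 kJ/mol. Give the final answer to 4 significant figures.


Step 1: D = D0 * exp(-Qd/(R*T))
T = 901.15 K
D = 3.565e-04 * exp(-191e3 / (8.314 * 901.15)) = 3.02312e-15 m^2/s
Step 2: L = 2*sqrt(D*t)
t = 4 h = 14400 s
L = 2*sqrt(3.02312e-15 * 14400) = 1.32e-05 m


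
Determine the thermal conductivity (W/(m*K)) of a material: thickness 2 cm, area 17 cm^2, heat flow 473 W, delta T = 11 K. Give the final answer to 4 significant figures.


k = Q*L / (A*dT)
L = 0.02 m, A = 1.7e-03 m^2
k = 473 * 0.02 / (1.7e-03 * 11)
k = 505.9 W/(m*K)


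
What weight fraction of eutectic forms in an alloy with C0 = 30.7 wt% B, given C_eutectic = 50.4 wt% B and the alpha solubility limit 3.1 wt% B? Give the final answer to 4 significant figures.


f_primary = (C_e - C0) / (C_e - C_alpha_max)
f_primary = (50.4 - 30.7) / (50.4 - 3.1)
f_primary = 0.41649
f_eutectic = 1 - 0.41649 = 0.5835


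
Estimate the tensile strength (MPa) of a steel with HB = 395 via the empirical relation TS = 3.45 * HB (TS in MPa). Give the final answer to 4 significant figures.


TS (MPa) = 3.45 * HB
TS = 3.45 * 395
TS = 1363 MPa


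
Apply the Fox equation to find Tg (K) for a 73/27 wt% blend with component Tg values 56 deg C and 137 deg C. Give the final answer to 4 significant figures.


1/Tg = w1/Tg1 + w2/Tg2 (in Kelvin)
Tg1 = 329.15 K, Tg2 = 410.15 K
1/Tg = 0.73/329.15 + 0.27/410.15
Tg = 347.7 K


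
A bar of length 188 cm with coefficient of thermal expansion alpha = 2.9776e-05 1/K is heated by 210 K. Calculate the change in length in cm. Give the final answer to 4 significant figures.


dL = L0 * alpha * dT
dL = 188 * 2.9776e-05 * 210
dL = 1.176 cm


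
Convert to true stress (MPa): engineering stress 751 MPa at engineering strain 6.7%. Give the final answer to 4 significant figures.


sigma_true = sigma_eng * (1 + epsilon_eng)
sigma_true = 751 * (1 + 0.067)
sigma_true = 801.3 MPa


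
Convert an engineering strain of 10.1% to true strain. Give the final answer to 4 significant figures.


epsilon_true = ln(1 + epsilon_eng)
epsilon_true = ln(1 + 0.101)
epsilon_true = 0.09622


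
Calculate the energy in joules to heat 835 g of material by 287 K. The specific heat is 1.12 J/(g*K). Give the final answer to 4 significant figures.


Q = m * cp * dT
Q = 835 * 1.12 * 287
Q = 268400 J


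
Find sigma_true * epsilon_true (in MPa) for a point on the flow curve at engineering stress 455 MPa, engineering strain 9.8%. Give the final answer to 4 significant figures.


sigma_true = sigma_eng * (1 + epsilon_eng)
sigma_true = 455 * (1 + 0.098) = 499.59 MPa
epsilon_true = ln(1 + epsilon_eng)
epsilon_true = ln(1 + 0.098) = 0.0934903
sigma_true * epsilon_true = 499.59 * 0.0934903 = 46.71 MPa


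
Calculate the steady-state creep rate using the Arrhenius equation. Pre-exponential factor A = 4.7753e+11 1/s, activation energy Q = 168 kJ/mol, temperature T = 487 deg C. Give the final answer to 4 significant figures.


rate = A * exp(-Q / (R*T))
T = 487 + 273.15 = 760.15 K
rate = 4.7753e+11 * exp(-168e3 / (8.314 * 760.15))
rate = 1.362 1/s


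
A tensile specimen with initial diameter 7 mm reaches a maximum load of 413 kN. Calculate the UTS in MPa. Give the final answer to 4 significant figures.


A0 = pi*(d/2)^2 = pi*(7/2)^2 = 38.4845 mm^2
UTS = F_max / A0 = 413*1000 / 38.4845
UTS = 10730 MPa


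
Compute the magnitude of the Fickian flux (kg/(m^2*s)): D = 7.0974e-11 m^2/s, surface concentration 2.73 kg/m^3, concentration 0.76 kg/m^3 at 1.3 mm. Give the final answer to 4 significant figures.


J = -D * (dC/dx) = D * (C1 - C2) / dx
J = 7.0974e-11 * (2.73 - 0.76) / 1.3e-03
J = 1.076e-07 kg/(m^2*s)


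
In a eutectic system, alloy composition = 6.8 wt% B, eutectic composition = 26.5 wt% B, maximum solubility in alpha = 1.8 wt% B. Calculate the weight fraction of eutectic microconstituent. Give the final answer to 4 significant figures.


f_primary = (C_e - C0) / (C_e - C_alpha_max)
f_primary = (26.5 - 6.8) / (26.5 - 1.8)
f_primary = 0.797571
f_eutectic = 1 - 0.797571 = 0.2024


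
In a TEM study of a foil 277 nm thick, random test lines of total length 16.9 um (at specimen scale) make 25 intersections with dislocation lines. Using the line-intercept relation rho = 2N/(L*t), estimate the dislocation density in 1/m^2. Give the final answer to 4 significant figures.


rho = 2N / (L * t)
L = 16.9 um = 1.69e-05 m, t = 277 nm = 2.77e-07 m
rho = 2 * 25 / (1.69e-05 * 2.77e-07)
rho = 1.068e+13 1/m^2
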